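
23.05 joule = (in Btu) 0.02185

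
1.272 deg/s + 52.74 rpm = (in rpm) 52.95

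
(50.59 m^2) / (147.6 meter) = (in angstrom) 3.428e+09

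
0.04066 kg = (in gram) 40.66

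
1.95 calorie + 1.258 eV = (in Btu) 0.007733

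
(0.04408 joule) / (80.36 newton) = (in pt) 1.555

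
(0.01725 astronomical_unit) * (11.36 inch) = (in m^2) 7.446e+08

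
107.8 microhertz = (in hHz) 1.078e-06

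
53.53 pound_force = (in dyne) 2.381e+07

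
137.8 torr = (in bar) 0.1837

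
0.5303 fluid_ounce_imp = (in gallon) 0.00398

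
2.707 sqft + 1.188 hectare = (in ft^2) 1.279e+05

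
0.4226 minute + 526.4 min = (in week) 0.05226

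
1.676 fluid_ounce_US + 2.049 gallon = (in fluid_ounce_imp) 274.7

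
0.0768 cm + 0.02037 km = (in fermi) 2.037e+16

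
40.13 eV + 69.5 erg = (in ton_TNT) 1.661e-15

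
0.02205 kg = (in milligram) 2.205e+04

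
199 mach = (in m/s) 6.776e+04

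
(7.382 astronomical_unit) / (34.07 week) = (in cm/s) 5.359e+06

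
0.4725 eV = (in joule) 7.57e-20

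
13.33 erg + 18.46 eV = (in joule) 1.333e-06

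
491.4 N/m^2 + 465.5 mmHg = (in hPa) 625.5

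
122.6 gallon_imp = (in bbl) 3.506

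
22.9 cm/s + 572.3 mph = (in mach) 0.752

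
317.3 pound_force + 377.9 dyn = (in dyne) 1.411e+08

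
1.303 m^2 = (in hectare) 0.0001303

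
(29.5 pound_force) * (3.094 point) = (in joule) 0.1432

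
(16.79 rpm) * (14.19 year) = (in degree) 4.508e+10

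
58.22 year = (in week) 3036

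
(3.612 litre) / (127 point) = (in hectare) 8.062e-06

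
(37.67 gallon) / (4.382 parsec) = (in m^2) 1.055e-18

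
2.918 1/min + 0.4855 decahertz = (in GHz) 4.904e-09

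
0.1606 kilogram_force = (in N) 1.575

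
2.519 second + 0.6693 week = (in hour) 112.4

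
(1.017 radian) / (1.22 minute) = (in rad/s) 0.01389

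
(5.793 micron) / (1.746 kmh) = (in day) 1.382e-10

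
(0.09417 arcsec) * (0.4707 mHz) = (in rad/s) 2.149e-10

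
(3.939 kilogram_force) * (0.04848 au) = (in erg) 2.802e+18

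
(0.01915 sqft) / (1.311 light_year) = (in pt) 4.066e-16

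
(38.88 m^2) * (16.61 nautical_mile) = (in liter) 1.196e+09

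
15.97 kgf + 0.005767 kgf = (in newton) 156.7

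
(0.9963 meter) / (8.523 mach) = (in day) 3.973e-09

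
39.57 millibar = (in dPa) 3.957e+04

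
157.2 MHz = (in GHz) 0.1572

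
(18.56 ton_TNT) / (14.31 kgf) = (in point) 1.569e+12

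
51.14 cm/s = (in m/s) 0.5114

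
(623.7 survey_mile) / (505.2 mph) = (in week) 0.007349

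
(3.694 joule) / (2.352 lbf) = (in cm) 35.31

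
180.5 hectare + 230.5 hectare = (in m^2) 4.11e+06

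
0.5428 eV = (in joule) 8.697e-20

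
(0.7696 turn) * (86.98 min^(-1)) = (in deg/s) 401.6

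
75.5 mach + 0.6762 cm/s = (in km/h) 9.255e+04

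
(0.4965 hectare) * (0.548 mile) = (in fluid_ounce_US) 1.481e+11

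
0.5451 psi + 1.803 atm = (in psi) 27.04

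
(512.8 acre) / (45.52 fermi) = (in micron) 4.559e+25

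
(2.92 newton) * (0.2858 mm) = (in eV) 5.209e+15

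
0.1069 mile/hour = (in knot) 0.09289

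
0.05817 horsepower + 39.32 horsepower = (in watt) 2.936e+04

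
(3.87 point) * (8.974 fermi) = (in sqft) 1.319e-16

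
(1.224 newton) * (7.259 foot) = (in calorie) 0.6473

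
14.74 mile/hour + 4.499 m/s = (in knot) 21.55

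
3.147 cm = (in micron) 3.147e+04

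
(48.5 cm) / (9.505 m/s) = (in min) 0.0008504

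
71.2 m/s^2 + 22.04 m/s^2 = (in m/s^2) 93.24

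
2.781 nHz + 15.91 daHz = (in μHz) 1.591e+08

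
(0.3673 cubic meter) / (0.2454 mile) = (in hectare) 9.3e-08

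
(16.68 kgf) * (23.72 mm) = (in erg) 3.88e+07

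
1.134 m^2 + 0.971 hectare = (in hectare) 0.9711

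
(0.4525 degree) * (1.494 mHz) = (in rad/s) 1.18e-05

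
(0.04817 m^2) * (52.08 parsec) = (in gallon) 2.045e+19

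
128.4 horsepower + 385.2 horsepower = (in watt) 3.83e+05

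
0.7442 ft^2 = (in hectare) 6.914e-06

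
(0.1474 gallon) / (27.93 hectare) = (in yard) 2.185e-09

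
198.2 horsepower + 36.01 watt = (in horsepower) 198.2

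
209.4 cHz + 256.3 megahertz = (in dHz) 2.563e+09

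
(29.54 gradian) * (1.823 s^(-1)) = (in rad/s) 0.8459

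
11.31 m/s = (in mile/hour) 25.3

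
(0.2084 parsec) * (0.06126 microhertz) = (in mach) 1.157e+06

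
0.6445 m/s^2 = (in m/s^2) 0.6445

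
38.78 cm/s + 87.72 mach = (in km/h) 1.075e+05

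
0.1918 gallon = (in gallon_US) 0.1918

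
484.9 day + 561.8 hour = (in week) 72.62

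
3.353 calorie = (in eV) 8.756e+19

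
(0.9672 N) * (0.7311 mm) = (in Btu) 6.702e-07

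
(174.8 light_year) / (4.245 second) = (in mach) 1.144e+15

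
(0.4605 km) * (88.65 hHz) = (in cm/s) 4.082e+08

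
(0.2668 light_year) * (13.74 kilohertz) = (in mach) 1.019e+17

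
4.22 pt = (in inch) 0.05861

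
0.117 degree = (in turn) 0.000325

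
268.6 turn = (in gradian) 1.074e+05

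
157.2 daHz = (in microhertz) 1.572e+09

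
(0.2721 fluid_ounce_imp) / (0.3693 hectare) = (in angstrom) 20.93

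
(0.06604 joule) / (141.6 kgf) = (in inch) 0.001872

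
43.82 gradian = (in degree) 39.44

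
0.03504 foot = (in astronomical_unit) 7.139e-14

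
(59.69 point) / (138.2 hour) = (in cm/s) 4.232e-06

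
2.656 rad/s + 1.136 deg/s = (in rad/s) 2.676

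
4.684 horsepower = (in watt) 3493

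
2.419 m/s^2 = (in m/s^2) 2.419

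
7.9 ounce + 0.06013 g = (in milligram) 2.24e+05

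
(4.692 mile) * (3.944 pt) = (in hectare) 0.001051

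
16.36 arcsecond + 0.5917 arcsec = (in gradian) 0.005232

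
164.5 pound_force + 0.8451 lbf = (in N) 735.5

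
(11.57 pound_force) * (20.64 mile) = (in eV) 1.067e+25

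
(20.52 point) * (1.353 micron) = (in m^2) 9.794e-09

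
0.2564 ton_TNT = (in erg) 1.073e+16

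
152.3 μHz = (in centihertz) 0.01523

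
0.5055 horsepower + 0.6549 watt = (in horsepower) 0.5064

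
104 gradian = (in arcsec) 3.37e+05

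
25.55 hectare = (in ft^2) 2.75e+06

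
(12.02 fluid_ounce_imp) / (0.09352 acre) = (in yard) 9.869e-07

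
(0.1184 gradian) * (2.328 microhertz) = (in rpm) 4.135e-08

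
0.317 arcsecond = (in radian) 1.537e-06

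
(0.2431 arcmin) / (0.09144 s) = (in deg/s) 0.04431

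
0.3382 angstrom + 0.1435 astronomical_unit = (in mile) 1.334e+07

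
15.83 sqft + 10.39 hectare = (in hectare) 10.39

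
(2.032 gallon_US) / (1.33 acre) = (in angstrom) 1.429e+04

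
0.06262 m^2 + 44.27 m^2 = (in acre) 0.01095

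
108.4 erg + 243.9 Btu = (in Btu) 243.9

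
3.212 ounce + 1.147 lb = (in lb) 1.348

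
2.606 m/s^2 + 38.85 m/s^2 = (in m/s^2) 41.46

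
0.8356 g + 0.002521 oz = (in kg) 0.0009071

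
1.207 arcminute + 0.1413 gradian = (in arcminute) 8.837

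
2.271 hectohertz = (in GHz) 2.271e-07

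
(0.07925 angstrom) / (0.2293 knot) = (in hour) 1.866e-14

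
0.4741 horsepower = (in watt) 353.5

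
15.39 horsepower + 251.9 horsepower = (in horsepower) 267.3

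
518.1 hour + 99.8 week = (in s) 6.222e+07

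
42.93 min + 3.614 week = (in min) 3.647e+04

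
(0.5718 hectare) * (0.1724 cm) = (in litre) 9858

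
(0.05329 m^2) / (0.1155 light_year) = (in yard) 5.333e-17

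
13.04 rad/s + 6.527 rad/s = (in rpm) 186.9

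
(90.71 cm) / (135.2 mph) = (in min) 0.0002501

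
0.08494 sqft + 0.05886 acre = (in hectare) 0.02382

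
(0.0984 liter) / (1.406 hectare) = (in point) 1.984e-05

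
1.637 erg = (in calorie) 3.913e-08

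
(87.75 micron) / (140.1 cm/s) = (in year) 1.986e-12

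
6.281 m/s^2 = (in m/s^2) 6.281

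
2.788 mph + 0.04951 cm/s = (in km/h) 4.489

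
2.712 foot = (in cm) 82.66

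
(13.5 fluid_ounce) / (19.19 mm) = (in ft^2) 0.2239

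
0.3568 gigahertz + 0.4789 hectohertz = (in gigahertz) 0.3568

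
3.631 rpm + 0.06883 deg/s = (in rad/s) 0.3814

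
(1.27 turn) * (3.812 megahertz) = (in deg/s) 1.743e+09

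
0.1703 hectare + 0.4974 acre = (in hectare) 0.3716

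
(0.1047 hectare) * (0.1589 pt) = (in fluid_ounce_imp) 2066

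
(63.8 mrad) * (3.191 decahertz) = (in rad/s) 2.036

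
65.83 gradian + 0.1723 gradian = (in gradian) 66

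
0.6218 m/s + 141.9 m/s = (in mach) 0.4186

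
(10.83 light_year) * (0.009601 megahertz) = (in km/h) 3.541e+21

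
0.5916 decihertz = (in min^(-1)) 3.55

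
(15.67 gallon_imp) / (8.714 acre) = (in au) 1.35e-17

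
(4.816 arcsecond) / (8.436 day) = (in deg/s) 1.835e-09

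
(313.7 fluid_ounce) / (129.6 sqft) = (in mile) 4.788e-07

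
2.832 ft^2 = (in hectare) 2.631e-05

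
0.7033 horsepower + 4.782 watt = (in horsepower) 0.7097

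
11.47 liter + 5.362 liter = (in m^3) 0.01683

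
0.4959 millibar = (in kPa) 0.04959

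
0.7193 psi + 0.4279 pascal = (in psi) 0.7194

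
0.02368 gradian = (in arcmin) 1.279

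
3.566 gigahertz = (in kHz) 3.566e+06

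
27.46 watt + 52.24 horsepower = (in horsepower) 52.28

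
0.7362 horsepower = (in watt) 549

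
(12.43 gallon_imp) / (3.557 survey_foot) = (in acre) 1.288e-05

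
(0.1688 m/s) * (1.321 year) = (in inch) 2.769e+08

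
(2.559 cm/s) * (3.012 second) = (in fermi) 7.708e+13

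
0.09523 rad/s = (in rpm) 0.9094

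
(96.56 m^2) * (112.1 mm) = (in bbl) 68.08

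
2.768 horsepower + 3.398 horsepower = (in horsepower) 6.166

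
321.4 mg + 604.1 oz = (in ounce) 604.1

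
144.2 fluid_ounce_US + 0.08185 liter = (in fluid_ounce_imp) 153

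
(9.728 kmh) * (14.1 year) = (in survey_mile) 7.466e+05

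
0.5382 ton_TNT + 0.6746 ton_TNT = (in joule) 5.074e+09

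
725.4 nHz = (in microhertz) 0.7254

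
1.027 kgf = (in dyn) 1.007e+06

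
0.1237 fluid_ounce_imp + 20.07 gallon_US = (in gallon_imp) 16.71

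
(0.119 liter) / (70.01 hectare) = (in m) 1.7e-10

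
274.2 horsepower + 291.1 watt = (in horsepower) 274.6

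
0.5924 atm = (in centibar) 60.02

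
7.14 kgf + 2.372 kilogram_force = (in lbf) 20.97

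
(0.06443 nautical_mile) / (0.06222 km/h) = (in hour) 1.918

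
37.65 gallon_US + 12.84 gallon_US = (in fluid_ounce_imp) 6727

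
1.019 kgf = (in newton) 9.993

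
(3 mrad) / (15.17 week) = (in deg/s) 1.873e-08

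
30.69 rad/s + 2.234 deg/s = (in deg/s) 1761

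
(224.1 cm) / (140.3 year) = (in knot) 9.846e-10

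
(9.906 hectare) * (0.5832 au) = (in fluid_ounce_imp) 3.042e+20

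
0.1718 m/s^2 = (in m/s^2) 0.1718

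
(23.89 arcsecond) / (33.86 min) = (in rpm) 5.444e-07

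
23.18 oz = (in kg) 0.6571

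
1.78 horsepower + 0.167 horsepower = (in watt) 1452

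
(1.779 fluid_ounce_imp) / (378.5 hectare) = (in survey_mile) 8.298e-15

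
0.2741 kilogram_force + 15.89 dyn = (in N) 2.688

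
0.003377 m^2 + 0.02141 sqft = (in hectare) 5.366e-07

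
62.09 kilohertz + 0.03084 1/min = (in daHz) 6209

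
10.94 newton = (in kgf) 1.116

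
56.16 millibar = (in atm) 0.05543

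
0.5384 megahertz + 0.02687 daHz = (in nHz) 5.384e+14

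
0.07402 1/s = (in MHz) 7.402e-08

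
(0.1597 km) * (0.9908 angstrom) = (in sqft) 1.703e-07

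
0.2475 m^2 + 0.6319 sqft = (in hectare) 3.062e-05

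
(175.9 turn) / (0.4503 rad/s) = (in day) 0.02841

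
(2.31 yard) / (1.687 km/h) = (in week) 7.453e-06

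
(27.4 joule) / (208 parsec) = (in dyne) 4.269e-13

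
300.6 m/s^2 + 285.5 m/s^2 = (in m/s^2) 586.1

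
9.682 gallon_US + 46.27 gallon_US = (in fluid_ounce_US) 7162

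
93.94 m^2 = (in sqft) 1011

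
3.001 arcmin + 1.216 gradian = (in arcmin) 68.66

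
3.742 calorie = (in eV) 9.772e+19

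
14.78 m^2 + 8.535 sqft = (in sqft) 167.6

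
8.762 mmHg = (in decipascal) 1.168e+04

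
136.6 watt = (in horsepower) 0.1832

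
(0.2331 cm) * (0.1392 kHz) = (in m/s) 0.3245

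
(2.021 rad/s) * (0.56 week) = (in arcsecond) 1.412e+11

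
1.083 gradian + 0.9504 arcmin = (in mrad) 17.29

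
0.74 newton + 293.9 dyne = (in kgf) 0.07576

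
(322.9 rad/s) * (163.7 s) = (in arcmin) 1.817e+08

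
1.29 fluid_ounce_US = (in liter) 0.03815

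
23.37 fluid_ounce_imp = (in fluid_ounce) 22.45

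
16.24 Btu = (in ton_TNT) 4.095e-06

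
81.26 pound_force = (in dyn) 3.615e+07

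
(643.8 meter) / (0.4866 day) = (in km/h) 0.05513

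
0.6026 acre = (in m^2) 2439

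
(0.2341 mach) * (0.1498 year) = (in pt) 1.067e+12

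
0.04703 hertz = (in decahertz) 0.004703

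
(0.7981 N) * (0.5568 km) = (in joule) 444.4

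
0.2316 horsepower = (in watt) 172.7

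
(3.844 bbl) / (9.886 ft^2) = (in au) 4.448e-12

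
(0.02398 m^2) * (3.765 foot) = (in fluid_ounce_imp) 968.5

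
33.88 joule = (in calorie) 8.098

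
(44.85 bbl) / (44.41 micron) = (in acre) 39.68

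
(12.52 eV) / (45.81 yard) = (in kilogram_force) 4.883e-21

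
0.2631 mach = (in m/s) 89.59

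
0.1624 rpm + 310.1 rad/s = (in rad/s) 310.1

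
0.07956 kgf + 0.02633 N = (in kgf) 0.08224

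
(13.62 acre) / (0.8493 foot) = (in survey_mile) 132.3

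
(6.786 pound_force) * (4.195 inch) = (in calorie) 0.7687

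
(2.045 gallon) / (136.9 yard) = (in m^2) 6.184e-05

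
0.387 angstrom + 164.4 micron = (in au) 1.099e-15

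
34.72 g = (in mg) 3.472e+04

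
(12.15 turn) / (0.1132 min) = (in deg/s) 644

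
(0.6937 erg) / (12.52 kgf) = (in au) 3.777e-21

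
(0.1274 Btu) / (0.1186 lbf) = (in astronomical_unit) 1.703e-09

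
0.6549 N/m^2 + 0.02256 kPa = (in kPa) 0.02321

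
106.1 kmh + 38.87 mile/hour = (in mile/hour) 104.8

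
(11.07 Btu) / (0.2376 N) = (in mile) 30.54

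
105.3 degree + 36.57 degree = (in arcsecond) 5.107e+05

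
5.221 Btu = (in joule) 5508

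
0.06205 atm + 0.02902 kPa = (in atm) 0.06234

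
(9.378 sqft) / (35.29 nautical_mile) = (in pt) 0.03779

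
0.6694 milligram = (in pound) 1.476e-06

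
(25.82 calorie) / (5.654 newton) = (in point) 5.416e+04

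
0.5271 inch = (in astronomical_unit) 8.95e-14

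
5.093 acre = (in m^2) 2.061e+04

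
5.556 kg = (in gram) 5556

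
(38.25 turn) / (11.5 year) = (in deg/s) 3.797e-05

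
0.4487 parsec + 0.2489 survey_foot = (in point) 3.925e+19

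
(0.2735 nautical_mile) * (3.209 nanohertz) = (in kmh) 5.852e-06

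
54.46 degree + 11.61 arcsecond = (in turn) 0.1513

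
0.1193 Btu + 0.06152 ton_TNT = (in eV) 1.607e+27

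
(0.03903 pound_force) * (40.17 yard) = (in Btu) 0.006044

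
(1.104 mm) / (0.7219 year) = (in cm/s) 4.849e-09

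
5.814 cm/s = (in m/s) 0.05814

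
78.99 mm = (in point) 223.9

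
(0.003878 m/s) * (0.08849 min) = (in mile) 1.279e-05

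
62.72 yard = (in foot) 188.2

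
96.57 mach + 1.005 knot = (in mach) 96.57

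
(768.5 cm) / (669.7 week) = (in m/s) 1.897e-08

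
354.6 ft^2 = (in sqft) 354.6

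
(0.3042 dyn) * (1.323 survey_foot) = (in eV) 7.656e+12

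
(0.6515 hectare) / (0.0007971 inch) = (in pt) 9.122e+11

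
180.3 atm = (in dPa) 1.827e+08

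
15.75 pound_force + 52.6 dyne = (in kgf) 7.144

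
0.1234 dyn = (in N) 1.234e-06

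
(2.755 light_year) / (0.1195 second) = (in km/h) 7.852e+17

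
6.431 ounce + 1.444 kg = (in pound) 3.585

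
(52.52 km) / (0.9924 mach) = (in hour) 0.04317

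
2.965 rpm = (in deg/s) 17.79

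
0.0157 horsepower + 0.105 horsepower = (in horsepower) 0.1207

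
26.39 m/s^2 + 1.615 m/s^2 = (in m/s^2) 28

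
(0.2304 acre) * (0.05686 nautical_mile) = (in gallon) 2.594e+07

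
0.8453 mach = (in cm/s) 2.878e+04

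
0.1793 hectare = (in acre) 0.4431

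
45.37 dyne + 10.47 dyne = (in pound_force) 0.0001255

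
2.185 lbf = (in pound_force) 2.185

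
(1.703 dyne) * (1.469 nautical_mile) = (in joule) 0.04633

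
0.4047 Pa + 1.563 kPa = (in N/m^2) 1563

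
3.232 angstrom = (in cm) 3.232e-08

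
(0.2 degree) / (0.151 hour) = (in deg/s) 0.0003679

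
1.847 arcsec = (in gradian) 0.0005701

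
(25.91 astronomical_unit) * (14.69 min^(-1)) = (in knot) 1.845e+12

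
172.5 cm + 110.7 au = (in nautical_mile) 8.942e+09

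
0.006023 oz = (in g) 0.1707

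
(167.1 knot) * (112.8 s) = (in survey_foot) 3.181e+04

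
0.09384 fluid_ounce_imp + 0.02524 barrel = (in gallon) 1.061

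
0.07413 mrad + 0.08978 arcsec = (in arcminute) 0.2563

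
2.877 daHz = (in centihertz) 2877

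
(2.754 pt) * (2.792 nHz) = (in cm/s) 2.713e-10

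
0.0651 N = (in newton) 0.0651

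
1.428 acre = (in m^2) 5779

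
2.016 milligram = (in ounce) 7.111e-05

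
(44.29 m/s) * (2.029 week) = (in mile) 3.377e+04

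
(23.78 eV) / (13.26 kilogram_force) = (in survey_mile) 1.821e-23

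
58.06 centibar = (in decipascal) 5.806e+05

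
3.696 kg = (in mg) 3.696e+06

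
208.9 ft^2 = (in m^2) 19.41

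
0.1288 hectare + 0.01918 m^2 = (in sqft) 1.386e+04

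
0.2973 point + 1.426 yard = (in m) 1.304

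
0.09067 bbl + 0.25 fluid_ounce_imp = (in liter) 14.42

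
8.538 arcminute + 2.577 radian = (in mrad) 2579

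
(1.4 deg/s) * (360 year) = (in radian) 2.774e+08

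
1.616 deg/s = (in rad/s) 0.0282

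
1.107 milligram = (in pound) 2.441e-06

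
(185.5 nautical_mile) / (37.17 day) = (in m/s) 0.107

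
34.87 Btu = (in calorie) 8793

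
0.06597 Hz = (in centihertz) 6.597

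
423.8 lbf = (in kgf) 192.2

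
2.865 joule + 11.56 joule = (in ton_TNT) 3.448e-09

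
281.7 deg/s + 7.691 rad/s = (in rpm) 120.4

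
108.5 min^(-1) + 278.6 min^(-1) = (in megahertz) 6.452e-06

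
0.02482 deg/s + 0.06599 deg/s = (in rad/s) 0.001585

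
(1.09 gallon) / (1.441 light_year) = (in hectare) 3.027e-23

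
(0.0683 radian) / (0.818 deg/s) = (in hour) 0.001329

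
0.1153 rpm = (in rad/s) 0.01207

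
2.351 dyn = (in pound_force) 5.285e-06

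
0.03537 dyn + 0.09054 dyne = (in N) 1.259e-06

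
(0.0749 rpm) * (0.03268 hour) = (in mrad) 922.8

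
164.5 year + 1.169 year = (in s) 5.225e+09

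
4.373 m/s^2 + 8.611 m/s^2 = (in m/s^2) 12.98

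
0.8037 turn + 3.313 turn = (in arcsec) 5.335e+06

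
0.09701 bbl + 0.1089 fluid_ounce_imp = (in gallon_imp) 3.393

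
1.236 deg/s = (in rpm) 0.206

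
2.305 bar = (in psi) 33.43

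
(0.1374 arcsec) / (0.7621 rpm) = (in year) 2.647e-13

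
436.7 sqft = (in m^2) 40.57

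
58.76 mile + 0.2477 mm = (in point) 2.681e+08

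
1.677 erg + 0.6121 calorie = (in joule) 2.561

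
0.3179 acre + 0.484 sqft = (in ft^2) 1.385e+04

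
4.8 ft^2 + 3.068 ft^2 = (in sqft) 7.868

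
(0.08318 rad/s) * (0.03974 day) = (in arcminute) 9.818e+05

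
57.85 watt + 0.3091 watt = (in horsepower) 0.07799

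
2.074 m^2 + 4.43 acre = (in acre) 4.431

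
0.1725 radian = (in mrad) 172.5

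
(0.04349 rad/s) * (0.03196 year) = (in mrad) 4.383e+07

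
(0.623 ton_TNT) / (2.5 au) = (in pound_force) 0.001567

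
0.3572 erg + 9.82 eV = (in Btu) 3.386e-11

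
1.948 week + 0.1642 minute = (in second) 1.178e+06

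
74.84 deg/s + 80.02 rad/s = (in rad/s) 81.33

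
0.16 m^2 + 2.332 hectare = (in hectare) 2.332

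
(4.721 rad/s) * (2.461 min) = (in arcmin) 2.396e+06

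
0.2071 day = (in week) 0.02959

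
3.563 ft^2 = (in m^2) 0.331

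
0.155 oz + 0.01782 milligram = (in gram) 4.394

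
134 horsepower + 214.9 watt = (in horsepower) 134.3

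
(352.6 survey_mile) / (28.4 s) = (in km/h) 7.193e+04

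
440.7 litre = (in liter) 440.7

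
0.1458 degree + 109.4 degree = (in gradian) 121.7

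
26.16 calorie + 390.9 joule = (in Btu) 0.4742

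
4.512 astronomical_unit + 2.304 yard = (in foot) 2.215e+12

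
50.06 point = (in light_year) 1.867e-18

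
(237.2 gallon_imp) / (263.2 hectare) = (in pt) 0.001161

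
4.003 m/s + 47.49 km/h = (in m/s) 17.19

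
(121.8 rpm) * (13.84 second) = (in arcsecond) 3.641e+07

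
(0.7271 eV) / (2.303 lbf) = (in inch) 4.477e-19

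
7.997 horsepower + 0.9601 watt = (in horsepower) 7.998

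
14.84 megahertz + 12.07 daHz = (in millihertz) 1.484e+10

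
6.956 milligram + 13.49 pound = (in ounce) 215.8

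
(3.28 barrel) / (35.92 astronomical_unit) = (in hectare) 9.705e-18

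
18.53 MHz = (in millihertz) 1.853e+10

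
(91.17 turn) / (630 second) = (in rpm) 8.683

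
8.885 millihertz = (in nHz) 8.885e+06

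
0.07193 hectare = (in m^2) 719.3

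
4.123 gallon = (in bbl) 0.09817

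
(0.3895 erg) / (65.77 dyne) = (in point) 0.1679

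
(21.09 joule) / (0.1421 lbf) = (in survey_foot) 109.5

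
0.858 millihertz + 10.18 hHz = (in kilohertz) 1.018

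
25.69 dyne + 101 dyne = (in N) 0.001267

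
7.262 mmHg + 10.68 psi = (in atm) 0.7363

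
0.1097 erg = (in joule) 1.097e-08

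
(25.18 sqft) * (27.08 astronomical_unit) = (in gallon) 2.503e+15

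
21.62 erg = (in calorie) 5.167e-07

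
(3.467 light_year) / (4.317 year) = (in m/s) 2.409e+08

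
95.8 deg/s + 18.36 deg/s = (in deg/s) 114.2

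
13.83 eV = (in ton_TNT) 5.296e-28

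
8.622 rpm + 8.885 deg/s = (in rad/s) 1.058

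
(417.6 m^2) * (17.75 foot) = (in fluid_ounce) 7.64e+07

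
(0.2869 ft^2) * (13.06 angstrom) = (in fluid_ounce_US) 1.177e-06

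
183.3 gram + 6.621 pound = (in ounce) 112.4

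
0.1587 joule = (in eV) 9.905e+17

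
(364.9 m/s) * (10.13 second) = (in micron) 3.696e+09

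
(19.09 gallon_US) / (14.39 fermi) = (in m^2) 5.022e+12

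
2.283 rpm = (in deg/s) 13.7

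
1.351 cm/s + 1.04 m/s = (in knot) 2.048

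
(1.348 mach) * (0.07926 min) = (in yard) 2387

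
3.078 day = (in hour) 73.87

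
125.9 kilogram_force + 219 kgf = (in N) 3382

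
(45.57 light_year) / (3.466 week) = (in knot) 3.998e+11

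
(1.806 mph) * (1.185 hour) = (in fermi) 3.444e+18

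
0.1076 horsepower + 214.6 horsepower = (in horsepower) 214.7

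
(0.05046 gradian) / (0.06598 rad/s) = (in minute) 0.0002002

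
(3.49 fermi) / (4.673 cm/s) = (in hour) 2.075e-17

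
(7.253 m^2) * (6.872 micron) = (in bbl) 0.0003135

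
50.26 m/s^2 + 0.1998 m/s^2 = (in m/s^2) 50.46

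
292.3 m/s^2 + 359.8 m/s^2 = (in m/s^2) 652.1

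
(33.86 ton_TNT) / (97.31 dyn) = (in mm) 1.456e+17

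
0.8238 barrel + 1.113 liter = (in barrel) 0.8308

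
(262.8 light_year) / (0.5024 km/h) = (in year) 5.649e+11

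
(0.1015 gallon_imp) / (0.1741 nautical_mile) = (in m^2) 1.431e-06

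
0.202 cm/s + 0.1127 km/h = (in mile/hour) 0.07455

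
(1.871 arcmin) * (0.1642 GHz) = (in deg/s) 5.12e+06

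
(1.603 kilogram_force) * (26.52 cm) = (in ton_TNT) 9.964e-10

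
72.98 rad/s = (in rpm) 696.9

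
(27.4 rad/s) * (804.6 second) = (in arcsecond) 4.547e+09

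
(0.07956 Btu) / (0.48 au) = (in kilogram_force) 1.192e-10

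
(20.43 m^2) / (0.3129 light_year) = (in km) 6.901e-18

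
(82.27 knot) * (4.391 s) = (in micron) 1.858e+08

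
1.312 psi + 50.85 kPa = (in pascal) 5.99e+04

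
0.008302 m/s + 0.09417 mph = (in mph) 0.1127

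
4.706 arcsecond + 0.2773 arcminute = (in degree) 0.005929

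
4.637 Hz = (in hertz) 4.637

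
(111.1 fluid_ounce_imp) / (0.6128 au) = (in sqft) 3.706e-13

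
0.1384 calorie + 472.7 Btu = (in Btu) 472.7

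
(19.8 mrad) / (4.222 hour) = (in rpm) 1.244e-05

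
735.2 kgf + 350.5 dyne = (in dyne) 7.21e+08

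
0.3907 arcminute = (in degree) 0.006512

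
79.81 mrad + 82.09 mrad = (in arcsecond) 3.339e+04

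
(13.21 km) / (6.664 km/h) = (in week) 0.0118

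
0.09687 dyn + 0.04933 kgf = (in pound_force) 0.1088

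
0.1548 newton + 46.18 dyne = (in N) 0.1553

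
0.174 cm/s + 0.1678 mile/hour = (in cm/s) 7.675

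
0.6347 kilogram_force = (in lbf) 1.399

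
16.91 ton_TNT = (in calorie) 1.691e+10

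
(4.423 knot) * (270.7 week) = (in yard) 4.074e+08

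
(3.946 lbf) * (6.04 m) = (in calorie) 25.34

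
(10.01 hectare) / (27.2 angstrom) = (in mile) 2.287e+10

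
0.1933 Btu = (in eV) 1.273e+21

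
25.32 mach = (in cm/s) 8.621e+05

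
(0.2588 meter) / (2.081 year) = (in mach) 1.158e-11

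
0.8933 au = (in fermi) 1.336e+26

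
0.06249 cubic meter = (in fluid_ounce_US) 2113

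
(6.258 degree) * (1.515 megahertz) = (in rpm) 1.58e+06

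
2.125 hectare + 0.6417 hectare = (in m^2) 2.767e+04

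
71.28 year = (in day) 2.602e+04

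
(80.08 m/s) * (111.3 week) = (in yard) 5.895e+09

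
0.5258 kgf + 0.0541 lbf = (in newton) 5.397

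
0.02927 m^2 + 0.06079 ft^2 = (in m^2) 0.03492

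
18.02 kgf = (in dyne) 1.767e+07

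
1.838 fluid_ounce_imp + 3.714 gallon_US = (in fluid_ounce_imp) 496.6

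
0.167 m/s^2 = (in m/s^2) 0.167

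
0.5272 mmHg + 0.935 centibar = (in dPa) 1.005e+04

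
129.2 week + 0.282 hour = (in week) 129.2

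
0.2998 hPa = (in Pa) 29.98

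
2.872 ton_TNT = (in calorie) 2.872e+09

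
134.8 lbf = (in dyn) 5.996e+07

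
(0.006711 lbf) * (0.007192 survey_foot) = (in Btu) 6.202e-08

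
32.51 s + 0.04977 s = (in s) 32.56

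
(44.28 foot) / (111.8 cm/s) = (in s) 12.07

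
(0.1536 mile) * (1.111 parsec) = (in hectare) 8.474e+14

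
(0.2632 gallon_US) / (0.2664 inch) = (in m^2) 0.1472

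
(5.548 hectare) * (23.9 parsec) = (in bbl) 2.573e+23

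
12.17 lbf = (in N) 54.13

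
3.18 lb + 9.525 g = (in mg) 1.452e+06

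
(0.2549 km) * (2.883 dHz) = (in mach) 0.2158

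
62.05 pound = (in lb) 62.05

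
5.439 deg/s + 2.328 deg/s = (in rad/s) 0.1356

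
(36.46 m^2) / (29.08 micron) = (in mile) 779.1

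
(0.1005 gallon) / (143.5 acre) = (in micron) 0.0006551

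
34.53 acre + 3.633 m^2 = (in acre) 34.53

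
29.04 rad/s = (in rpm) 277.3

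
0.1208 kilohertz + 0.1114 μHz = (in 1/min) 7248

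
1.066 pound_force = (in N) 4.742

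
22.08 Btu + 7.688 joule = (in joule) 2.33e+04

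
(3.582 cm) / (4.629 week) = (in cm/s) 1.279e-06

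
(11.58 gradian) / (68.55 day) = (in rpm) 2.933e-07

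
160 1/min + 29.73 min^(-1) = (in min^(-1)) 189.7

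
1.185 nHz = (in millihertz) 1.185e-06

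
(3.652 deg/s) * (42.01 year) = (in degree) 4.838e+09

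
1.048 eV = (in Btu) 1.591e-22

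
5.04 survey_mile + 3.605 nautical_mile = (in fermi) 1.479e+19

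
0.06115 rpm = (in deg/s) 0.3669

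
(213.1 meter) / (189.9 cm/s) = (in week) 0.0001855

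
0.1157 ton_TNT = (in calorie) 1.157e+08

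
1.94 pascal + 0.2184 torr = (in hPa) 0.3106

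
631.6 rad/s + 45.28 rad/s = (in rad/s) 676.9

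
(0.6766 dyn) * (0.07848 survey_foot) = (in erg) 1.618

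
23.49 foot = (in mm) 7160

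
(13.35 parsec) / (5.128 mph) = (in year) 5.698e+09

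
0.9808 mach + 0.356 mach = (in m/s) 455.2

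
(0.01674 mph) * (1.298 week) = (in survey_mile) 3.65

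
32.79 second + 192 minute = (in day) 0.1337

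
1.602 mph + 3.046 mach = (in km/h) 3736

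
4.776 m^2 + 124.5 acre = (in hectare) 50.38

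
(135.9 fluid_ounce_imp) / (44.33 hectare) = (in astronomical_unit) 5.823e-20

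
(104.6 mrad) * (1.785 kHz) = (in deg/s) 1.07e+04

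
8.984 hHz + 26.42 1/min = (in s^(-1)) 898.8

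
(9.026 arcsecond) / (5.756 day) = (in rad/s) 8.799e-11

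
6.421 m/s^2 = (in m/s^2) 6.421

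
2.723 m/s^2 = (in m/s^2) 2.723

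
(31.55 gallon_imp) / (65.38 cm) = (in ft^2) 2.361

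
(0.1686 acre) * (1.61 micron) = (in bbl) 0.006909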